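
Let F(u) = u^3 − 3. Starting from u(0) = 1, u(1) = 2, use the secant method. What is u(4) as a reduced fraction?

F(1) = −2, F(2) = 5. u(2) = 2 − 5·(2 − 1)/(5 − (−2)) = 9/7.
F(2) = 5, F(9/7) = −300/343. u(3) = (9/7) − (−300/343)·((9/7) − 2)/((−300/343) − 5) = 561/403.
F(9/7) = −300/343, F(561/403) = −19794000/65450827. u(4) = (561/403) − (−19794000/65450827)·((561/403) − (9/7))/((−19794000/65450827) − (−300/343)) = 20671423/14273229.

20671423/14273229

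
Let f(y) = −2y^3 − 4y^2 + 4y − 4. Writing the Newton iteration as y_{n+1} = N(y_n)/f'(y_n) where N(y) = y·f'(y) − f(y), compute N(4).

f'(y) = −6y^2 − 8y + 4.
N(y) = y·f'(y) − f(y) = y·(−6y^2 − 8y + 4) − (−2y^3 − 4y^2 + 4y − 4) = −4y^3 − 4y^2 + 4.
N(4) = −316.

−316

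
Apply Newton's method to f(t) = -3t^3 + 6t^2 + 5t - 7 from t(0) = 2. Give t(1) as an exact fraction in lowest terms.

17/7

f'(t) = -9t^2 + 12t + 5.
f(2) = 3, f'(2) = -7, so t(1) = 2 - 3/(-7) = 17/7.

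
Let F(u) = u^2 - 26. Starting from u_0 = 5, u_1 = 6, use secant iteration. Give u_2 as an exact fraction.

F(5) = -1, F(6) = 10. u_2 = 6 - 10·(6 - 5)/(10 - (-1)) = 56/11.

56/11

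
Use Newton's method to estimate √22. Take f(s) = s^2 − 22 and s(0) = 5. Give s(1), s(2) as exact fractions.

s(1) = 47/10, s(2) = 4409/940

f'(s) = 2s.
f(5) = 3, f'(5) = 10, so s(1) = 5 − 3/10 = 47/10.
f(47/10) = 9/100, f'(47/10) = 47/5, so s(2) = (47/10) − (9/100)/(47/5) = 4409/940.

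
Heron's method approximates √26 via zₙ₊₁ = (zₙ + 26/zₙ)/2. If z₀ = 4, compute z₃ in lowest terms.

1468273/287952

z₁ = (4 + 26/4)/2 = 21/4.
z₂ = (21/4 + 26/(21/4))/2 = 857/168.
z₃ = (857/168 + 26/(857/168))/2 = 1468273/287952.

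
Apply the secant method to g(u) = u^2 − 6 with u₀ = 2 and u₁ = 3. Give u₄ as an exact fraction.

267/109

g(2) = −2, g(3) = 3. u₂ = 3 − 3·(3 − 2)/(3 − (−2)) = 12/5.
g(3) = 3, g(12/5) = −6/25. u₃ = (12/5) − (−6/25)·((12/5) − 3)/((−6/25) − 3) = 22/9.
g(12/5) = −6/25, g(22/9) = −2/81. u₄ = (22/9) − (−2/81)·((22/9) − (12/5))/((−2/81) − (−6/25)) = 267/109.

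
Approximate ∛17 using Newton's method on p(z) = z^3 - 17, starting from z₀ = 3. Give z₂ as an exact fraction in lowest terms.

p'(z) = 3z^2.
p(3) = 10, p'(3) = 27, so z₁ = 3 - 10/27 = 71/27.
p(71/27) = 23300/19683, p'(71/27) = 5041/243, so z₂ = (71/27) - (23300/19683)/(5041/243) = 1050433/408321.

1050433/408321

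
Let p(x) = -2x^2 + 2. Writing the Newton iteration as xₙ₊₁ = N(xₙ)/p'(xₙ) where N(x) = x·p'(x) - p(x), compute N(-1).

-4

p'(x) = -4x.
N(x) = x·p'(x) - p(x) = x·(-4x) - (-2x^2 + 2) = -2x^2 - 2.
N(-1) = -4.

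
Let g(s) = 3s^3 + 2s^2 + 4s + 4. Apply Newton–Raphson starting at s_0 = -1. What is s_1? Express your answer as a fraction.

g'(s) = 9s^2 + 4s + 4.
g(-1) = -1, g'(-1) = 9, so s_1 = (-1) - (-1)/9 = -8/9.

-8/9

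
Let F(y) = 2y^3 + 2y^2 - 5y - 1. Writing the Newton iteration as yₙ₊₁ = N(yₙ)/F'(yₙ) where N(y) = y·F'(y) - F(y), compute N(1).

F'(y) = 6y^2 + 4y - 5.
N(y) = y·F'(y) - F(y) = y·(6y^2 + 4y - 5) - (2y^3 + 2y^2 - 5y - 1) = 4y^3 + 2y^2 + 1.
N(1) = 7.

7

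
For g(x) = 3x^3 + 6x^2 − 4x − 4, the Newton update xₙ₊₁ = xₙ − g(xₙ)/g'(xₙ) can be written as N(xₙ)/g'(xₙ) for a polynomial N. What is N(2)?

g'(x) = 9x^2 + 12x − 4.
N(x) = x·g'(x) − g(x) = x·(9x^2 + 12x − 4) − (3x^3 + 6x^2 − 4x − 4) = 6x^3 + 6x^2 + 4.
N(2) = 76.

76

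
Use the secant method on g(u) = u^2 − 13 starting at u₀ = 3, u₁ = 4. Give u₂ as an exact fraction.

25/7

g(3) = −4, g(4) = 3. u₂ = 4 − 3·(4 − 3)/(3 − (−4)) = 25/7.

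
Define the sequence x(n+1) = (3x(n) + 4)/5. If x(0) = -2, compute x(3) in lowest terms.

142/125

x(1) = (3·(-2) + 4)/5 = -2/5.
x(2) = (3·(-2/5) + 4)/5 = 14/25.
x(3) = (3·(14/25) + 4)/5 = 142/125.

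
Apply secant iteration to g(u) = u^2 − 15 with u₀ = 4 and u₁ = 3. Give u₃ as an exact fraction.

31/8

g(4) = 1, g(3) = −6. u₂ = 3 − (−6)·(3 − 4)/((−6) − 1) = 27/7.
g(3) = −6, g(27/7) = −6/49. u₃ = (27/7) − (−6/49)·((27/7) − 3)/((−6/49) − (−6)) = 31/8.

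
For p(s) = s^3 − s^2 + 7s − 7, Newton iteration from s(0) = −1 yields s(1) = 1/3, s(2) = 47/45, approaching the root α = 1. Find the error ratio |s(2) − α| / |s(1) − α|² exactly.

1/10

s(1) − α = 1/3 − 1 = −2/3, so |s(1) − α| = 2/3.
s(2) − α = 47/45 − 1 = 2/45, so |s(2) − α| = 2/45.
|s(1) − α|² = 4/9.
Ratio = (2/45) / (4/9) = 1/10.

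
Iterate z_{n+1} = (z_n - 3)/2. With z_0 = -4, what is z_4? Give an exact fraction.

-49/16

z_1 = ((-4) - 3)/2 = -7/2.
z_2 = ((-7/2) - 3)/2 = -13/4.
z_3 = ((-13/4) - 3)/2 = -25/8.
z_4 = ((-25/8) - 3)/2 = -49/16.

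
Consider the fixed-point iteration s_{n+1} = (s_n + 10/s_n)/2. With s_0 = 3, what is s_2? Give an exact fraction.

721/228

s_1 = (3 + 10/3)/2 = 19/6.
s_2 = (19/6 + 10/(19/6))/2 = 721/228.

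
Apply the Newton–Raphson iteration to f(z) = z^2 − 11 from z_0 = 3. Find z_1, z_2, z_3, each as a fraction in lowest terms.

z_1 = 10/3, z_2 = 199/60, z_3 = 79201/23880

f'(z) = 2z.
f(3) = −2, f'(3) = 6, so z_1 = 3 − (−2)/6 = 10/3.
f(10/3) = 1/9, f'(10/3) = 20/3, so z_2 = (10/3) − (1/9)/(20/3) = 199/60.
f(199/60) = 1/3600, f'(199/60) = 199/30, so z_3 = (199/60) − (1/3600)/(199/30) = 79201/23880.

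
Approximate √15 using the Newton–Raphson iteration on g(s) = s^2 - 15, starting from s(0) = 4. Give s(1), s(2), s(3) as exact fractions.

g'(s) = 2s.
g(4) = 1, g'(4) = 8, so s(1) = 4 - 1/8 = 31/8.
g(31/8) = 1/64, g'(31/8) = 31/4, so s(2) = (31/8) - (1/64)/(31/4) = 1921/496.
g(1921/496) = 1/246016, g'(1921/496) = 1921/248, so s(3) = (1921/496) - (1/246016)/(1921/248) = 7380481/1905632.

s(1) = 31/8, s(2) = 1921/496, s(3) = 7380481/1905632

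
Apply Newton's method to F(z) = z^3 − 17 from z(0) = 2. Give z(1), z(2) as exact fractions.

F'(z) = 3z^2.
F(2) = −9, F'(2) = 12, so z(1) = 2 − (−9)/12 = 11/4.
F(11/4) = 243/64, F'(11/4) = 363/16, so z(2) = (11/4) − (243/64)/(363/16) = 625/242.

z(1) = 11/4, z(2) = 625/242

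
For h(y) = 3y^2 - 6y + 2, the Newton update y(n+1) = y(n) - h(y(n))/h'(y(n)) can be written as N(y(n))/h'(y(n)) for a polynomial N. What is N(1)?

h'(y) = 6y - 6.
N(y) = y·h'(y) - h(y) = y·(6y - 6) - (3y^2 - 6y + 2) = 3y^2 - 2.
N(1) = 1.

1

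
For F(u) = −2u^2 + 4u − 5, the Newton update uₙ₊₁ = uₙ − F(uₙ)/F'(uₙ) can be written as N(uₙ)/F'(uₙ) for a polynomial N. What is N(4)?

F'(u) = −4u + 4.
N(u) = u·F'(u) − F(u) = u·(−4u + 4) − (−2u^2 + 4u − 5) = −2u^2 + 5.
N(4) = −27.

−27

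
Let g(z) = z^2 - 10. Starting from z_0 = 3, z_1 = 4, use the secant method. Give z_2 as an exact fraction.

g(3) = -1, g(4) = 6. z_2 = 4 - 6·(4 - 3)/(6 - (-1)) = 22/7.

22/7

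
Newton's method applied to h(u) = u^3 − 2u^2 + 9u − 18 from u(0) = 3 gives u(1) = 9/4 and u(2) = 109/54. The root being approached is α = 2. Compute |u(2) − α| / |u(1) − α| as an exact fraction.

2/27

u(1) − α = 9/4 − 2 = 1/4, so |u(1) − α| = 1/4.
u(2) − α = 109/54 − 2 = 1/54, so |u(2) − α| = 1/54.
Ratio = (1/54) / (1/4) = 2/27.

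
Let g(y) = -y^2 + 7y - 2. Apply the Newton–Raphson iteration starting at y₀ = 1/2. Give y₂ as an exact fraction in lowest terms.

1103/3696

g'(y) = -2y + 7.
g(1/2) = 5/4, g'(1/2) = 6, so y₁ = (1/2) - (5/4)/6 = 7/24.
g(7/24) = -25/576, g'(7/24) = 77/12, so y₂ = (7/24) - (-25/576)/(77/12) = 1103/3696.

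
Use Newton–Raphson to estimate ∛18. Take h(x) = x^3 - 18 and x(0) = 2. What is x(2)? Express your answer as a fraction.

h'(x) = 3x^2.
h(2) = -10, h'(2) = 12, so x(1) = 2 - (-10)/12 = 17/6.
h(17/6) = 1025/216, h'(17/6) = 289/12, so x(2) = (17/6) - (1025/216)/(289/12) = 6857/2601.

6857/2601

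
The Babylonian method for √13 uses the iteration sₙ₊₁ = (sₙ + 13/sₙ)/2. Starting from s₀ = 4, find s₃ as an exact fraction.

s₁ = (4 + 13/4)/2 = 29/8.
s₂ = (29/8 + 13/(29/8))/2 = 1673/464.
s₃ = (1673/464 + 13/(1673/464))/2 = 5597777/1552544.

5597777/1552544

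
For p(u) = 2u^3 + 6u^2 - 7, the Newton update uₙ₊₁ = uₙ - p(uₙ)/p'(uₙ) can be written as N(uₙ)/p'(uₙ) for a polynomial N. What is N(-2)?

p'(u) = 6u^2 + 12u.
N(u) = u·p'(u) - p(u) = u·(6u^2 + 12u) - (2u^3 + 6u^2 - 7) = 4u^3 + 6u^2 + 7.
N(-2) = -1.

-1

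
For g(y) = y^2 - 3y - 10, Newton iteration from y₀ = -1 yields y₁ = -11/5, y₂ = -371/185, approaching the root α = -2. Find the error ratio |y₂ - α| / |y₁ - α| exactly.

1/37

y₁ - α = -11/5 - (-2) = -11/5 + 2 = -1/5, so |y₁ - α| = 1/5.
y₂ - α = -371/185 - (-2) = -371/185 + 2 = -1/185, so |y₂ - α| = 1/185.
Ratio = (1/185) / (1/5) = 1/37.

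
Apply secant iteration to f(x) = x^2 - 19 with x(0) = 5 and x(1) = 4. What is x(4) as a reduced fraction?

f(5) = 6, f(4) = -3. x(2) = 4 - (-3)·(4 - 5)/((-3) - 6) = 13/3.
f(4) = -3, f(13/3) = -2/9. x(3) = (13/3) - (-2/9)·((13/3) - 4)/((-2/9) - (-3)) = 109/25.
f(13/3) = -2/9, f(109/25) = 6/625. x(4) = (109/25) - (6/625)·((109/25) - (13/3))/((6/625) - (-2/9)) = 1421/326.

1421/326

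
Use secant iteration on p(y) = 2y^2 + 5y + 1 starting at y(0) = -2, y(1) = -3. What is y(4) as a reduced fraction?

-1207/529

p(-2) = -1, p(-3) = 4. y(2) = (-3) - 4·((-3) - (-2))/(4 - (-1)) = -11/5.
p(-3) = 4, p(-11/5) = -8/25. y(3) = (-11/5) - (-8/25)·((-11/5) - (-3))/((-8/25) - 4) = -61/27.
p(-11/5) = -8/25, p(-61/27) = -64/729. y(4) = (-61/27) - (-64/729)·((-61/27) - (-11/5))/((-64/729) - (-8/25)) = -1207/529.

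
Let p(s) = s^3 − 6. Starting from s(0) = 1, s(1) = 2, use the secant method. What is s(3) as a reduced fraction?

459/254

p(1) = −5, p(2) = 2. s(2) = 2 − 2·(2 − 1)/(2 − (−5)) = 12/7.
p(2) = 2, p(12/7) = −330/343. s(3) = (12/7) − (−330/343)·((12/7) − 2)/((−330/343) − 2) = 459/254.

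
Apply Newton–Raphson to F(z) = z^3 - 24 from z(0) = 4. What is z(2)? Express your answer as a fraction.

F'(z) = 3z^2.
F(4) = 40, F'(4) = 48, so z(1) = 4 - 40/48 = 19/6.
F(19/6) = 1675/216, F'(19/6) = 361/12, so z(2) = (19/6) - (1675/216)/(361/12) = 9451/3249.

9451/3249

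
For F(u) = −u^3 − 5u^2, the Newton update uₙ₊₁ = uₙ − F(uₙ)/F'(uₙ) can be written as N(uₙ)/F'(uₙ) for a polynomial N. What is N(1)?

F'(u) = −3u^2 − 10u.
N(u) = u·F'(u) − F(u) = u·(−3u^2 − 10u) − (−u^3 − 5u^2) = −2u^3 − 5u^2.
N(1) = −7.

−7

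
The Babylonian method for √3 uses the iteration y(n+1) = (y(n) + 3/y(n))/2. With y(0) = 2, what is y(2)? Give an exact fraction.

97/56

y(1) = (2 + 3/2)/2 = 7/4.
y(2) = (7/4 + 3/(7/4))/2 = 97/56.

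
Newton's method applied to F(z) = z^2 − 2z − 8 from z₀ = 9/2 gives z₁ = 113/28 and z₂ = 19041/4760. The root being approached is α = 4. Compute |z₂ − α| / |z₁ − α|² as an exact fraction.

z₁ − α = 113/28 − 4 = 1/28, so |z₁ − α| = 1/28.
z₂ − α = 19041/4760 − 4 = 1/4760, so |z₂ − α| = 1/4760.
|z₁ − α|² = 1/784.
Ratio = (1/4760) / (1/784) = 14/85.

14/85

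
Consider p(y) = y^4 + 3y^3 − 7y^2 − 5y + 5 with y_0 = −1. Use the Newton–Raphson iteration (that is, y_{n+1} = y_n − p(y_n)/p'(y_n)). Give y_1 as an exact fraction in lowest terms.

p'(y) = 4y^3 + 9y^2 − 14y − 5.
p(−1) = 1, p'(−1) = 14, so y_1 = (−1) − 1/14 = −15/14.

−15/14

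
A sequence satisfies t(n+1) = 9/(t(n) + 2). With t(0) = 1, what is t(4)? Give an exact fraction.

t(1) = 9/(1 + 2) = 3.
t(2) = 9/(3 + 2) = 9/5.
t(3) = 9/(9/5 + 2) = 45/19.
t(4) = 9/(45/19 + 2) = 171/83.

171/83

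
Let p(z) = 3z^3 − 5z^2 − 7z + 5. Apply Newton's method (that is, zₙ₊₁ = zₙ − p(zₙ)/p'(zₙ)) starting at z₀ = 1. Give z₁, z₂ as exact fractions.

p'(z) = 9z^2 − 10z − 7.
p(1) = −4, p'(1) = −8, so z₁ = 1 − (−4)/(−8) = 1/2.
p(1/2) = 5/8, p'(1/2) = −39/4, so z₂ = (1/2) − (5/8)/(−39/4) = 22/39.

z₁ = 1/2, z₂ = 22/39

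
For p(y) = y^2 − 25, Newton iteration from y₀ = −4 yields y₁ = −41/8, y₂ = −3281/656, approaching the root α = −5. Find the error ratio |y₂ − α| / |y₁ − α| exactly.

y₁ − α = −41/8 − (−5) = −41/8 + 5 = −1/8, so |y₁ − α| = 1/8.
y₂ − α = −3281/656 − (−5) = −3281/656 + 5 = −1/656, so |y₂ − α| = 1/656.
Ratio = (1/656) / (1/8) = 1/82.

1/82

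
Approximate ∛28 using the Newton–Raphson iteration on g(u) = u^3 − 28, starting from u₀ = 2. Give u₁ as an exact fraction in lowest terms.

g'(u) = 3u^2.
g(2) = −20, g'(2) = 12, so u₁ = 2 − (−20)/12 = 11/3.

11/3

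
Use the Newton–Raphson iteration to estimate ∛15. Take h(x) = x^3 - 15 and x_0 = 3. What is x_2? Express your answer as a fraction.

h'(x) = 3x^2.
h(3) = 12, h'(3) = 27, so x_1 = 3 - 12/27 = 23/9.
h(23/9) = 1232/729, h'(23/9) = 529/27, so x_2 = (23/9) - (1232/729)/(529/27) = 35269/14283.

35269/14283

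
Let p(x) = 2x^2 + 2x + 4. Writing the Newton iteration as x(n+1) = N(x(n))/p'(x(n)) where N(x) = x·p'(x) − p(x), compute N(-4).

28

p'(x) = 4x + 2.
N(x) = x·p'(x) − p(x) = x·(4x + 2) − (2x^2 + 2x + 4) = 2x^2 − 4.
N(-4) = 28.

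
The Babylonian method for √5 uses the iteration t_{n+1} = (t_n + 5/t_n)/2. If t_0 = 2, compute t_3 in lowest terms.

51841/23184

t_1 = (2 + 5/2)/2 = 9/4.
t_2 = (9/4 + 5/(9/4))/2 = 161/72.
t_3 = (161/72 + 5/(161/72))/2 = 51841/23184.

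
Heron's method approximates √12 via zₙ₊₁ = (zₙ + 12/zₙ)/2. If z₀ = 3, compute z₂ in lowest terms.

97/28

z₁ = (3 + 12/3)/2 = 7/2.
z₂ = (7/2 + 12/(7/2))/2 = 97/28.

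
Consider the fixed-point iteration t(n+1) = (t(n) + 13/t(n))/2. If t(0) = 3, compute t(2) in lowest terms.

t(1) = (3 + 13/3)/2 = 11/3.
t(2) = (11/3 + 13/(11/3))/2 = 119/33.

119/33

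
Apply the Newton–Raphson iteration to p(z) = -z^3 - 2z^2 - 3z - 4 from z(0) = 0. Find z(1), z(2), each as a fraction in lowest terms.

z(1) = -4/3, z(2) = -140/81

p'(z) = -3z^2 - 4z - 3.
p(0) = -4, p'(0) = -3, so z(1) = 0 - (-4)/(-3) = -4/3.
p(-4/3) = -32/27, p'(-4/3) = -3, so z(2) = (-4/3) - (-32/27)/(-3) = -140/81.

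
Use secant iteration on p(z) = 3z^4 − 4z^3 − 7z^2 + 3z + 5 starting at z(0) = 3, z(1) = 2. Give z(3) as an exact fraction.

10524595/5152547

p(3) = 86, p(2) = −1. z(2) = 2 − (−1)·(2 − 3)/((−1) − 86) = 175/87.
p(2) = −1, p(175/87) = −13944040/19096587. z(3) = (175/87) − (−13944040/19096587)·((175/87) − 2)/((−13944040/19096587) − (−1)) = 10524595/5152547.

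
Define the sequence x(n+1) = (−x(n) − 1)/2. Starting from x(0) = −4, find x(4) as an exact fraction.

−9/16

x(1) = (−(−4) − 1)/2 = 3/2.
x(2) = (−(3/2) − 1)/2 = −5/4.
x(3) = (−(−5/4) − 1)/2 = 1/8.
x(4) = (−(1/8) − 1)/2 = −9/16.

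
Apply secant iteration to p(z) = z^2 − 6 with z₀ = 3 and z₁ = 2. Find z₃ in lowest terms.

p(3) = 3, p(2) = −2. z₂ = 2 − (−2)·(2 − 3)/((−2) − 3) = 12/5.
p(2) = −2, p(12/5) = −6/25. z₃ = (12/5) − (−6/25)·((12/5) − 2)/((−6/25) − (−2)) = 27/11.

27/11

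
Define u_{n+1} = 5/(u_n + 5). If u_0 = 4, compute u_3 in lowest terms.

50/59

u_1 = 5/(4 + 5) = 5/9.
u_2 = 5/(5/9 + 5) = 9/10.
u_3 = 5/(9/10 + 5) = 50/59.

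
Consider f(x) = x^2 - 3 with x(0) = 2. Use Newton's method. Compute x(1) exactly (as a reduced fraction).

7/4

f'(x) = 2x.
f(2) = 1, f'(2) = 4, so x(1) = 2 - 1/4 = 7/4.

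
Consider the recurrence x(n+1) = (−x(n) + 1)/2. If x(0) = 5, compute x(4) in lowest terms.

5/8

x(1) = (−5 + 1)/2 = −2.
x(2) = (−(−2) + 1)/2 = 3/2.
x(3) = (−(3/2) + 1)/2 = −1/4.
x(4) = (−(−1/4) + 1)/2 = 5/8.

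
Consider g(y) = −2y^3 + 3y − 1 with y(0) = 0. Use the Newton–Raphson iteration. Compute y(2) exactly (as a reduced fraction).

g'(y) = −6y^2 + 3.
g(0) = −1, g'(0) = 3, so y(1) = 0 − (−1)/3 = 1/3.
g(1/3) = −2/27, g'(1/3) = 7/3, so y(2) = (1/3) − (−2/27)/(7/3) = 23/63.

23/63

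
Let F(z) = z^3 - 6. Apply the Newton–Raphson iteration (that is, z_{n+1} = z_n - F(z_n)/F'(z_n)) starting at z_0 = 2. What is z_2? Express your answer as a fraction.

F'(z) = 3z^2.
F(2) = 2, F'(2) = 12, so z_1 = 2 - 2/12 = 11/6.
F(11/6) = 35/216, F'(11/6) = 121/12, so z_2 = (11/6) - (35/216)/(121/12) = 1979/1089.

1979/1089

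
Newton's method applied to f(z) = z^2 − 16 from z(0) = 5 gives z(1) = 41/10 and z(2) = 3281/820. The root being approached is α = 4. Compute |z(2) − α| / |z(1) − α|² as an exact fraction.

z(1) − α = 41/10 − 4 = 1/10, so |z(1) − α| = 1/10.
z(2) − α = 3281/820 − 4 = 1/820, so |z(2) − α| = 1/820.
|z(1) − α|² = 1/100.
Ratio = (1/820) / (1/100) = 5/41.

5/41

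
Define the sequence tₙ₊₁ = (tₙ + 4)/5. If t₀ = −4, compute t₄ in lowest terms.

124/125

t₁ = ((−4) + 4)/5 = 0.
t₂ = (0 + 4)/5 = 4/5.
t₃ = ((4/5) + 4)/5 = 24/25.
t₄ = ((24/25) + 4)/5 = 124/125.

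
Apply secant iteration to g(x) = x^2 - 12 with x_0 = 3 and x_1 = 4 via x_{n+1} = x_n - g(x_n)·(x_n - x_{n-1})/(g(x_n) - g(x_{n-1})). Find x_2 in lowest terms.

g(3) = -3, g(4) = 4. x_2 = 4 - 4·(4 - 3)/(4 - (-3)) = 24/7.

24/7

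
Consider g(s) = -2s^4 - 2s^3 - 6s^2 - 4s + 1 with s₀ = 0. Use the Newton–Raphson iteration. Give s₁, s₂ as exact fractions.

g'(s) = -8s^3 - 6s^2 - 12s - 4.
g(0) = 1, g'(0) = -4, so s₁ = 0 - 1/(-4) = 1/4.
g(1/4) = -53/128, g'(1/4) = -15/2, so s₂ = (1/4) - (-53/128)/(-15/2) = 187/960.

s₁ = 1/4, s₂ = 187/960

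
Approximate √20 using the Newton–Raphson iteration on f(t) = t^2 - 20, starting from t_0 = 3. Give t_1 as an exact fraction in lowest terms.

29/6

f'(t) = 2t.
f(3) = -11, f'(3) = 6, so t_1 = 3 - (-11)/6 = 29/6.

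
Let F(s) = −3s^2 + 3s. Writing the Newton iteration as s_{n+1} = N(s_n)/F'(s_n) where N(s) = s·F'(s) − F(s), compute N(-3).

−27

F'(s) = −6s + 3.
N(s) = s·F'(s) − F(s) = s·(−6s + 3) − (−3s^2 + 3s) = −3s^2.
N(-3) = −27.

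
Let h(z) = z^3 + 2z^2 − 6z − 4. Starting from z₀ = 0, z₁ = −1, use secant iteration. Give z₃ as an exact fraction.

h(0) = −4, h(−1) = 3. z₂ = (−1) − 3·((−1) − 0)/(3 − (−4)) = −4/7.
h(−1) = 3, h(−4/7) = −36/343. z₃ = (−4/7) − (−36/343)·((−4/7) − (−1))/((−36/343) − 3) = −208/355.

−208/355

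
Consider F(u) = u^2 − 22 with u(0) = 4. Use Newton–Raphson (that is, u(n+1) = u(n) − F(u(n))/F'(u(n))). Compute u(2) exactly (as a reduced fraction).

F'(u) = 2u.
F(4) = −6, F'(4) = 8, so u(1) = 4 − (−6)/8 = 19/4.
F(19/4) = 9/16, F'(19/4) = 19/2, so u(2) = (19/4) − (9/16)/(19/2) = 713/152.

713/152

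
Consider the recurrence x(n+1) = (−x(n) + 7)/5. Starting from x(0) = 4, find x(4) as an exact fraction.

732/625

x(1) = (−4 + 7)/5 = 3/5.
x(2) = (−(3/5) + 7)/5 = 32/25.
x(3) = (−(32/25) + 7)/5 = 143/125.
x(4) = (−(143/125) + 7)/5 = 732/625.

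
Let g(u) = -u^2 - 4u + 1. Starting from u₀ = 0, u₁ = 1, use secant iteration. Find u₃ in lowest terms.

3/13

g(0) = 1, g(1) = -4. u₂ = 1 - (-4)·(1 - 0)/((-4) - 1) = 1/5.
g(1) = -4, g(1/5) = 4/25. u₃ = (1/5) - (4/25)·((1/5) - 1)/((4/25) - (-4)) = 3/13.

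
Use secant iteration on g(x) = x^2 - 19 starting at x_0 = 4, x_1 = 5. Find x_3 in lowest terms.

61/14

g(4) = -3, g(5) = 6. x_2 = 5 - 6·(5 - 4)/(6 - (-3)) = 13/3.
g(5) = 6, g(13/3) = -2/9. x_3 = (13/3) - (-2/9)·((13/3) - 5)/((-2/9) - 6) = 61/14.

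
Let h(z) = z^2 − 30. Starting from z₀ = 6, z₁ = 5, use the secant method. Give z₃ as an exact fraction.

h(6) = 6, h(5) = −5. z₂ = 5 − (−5)·(5 − 6)/((−5) − 6) = 60/11.
h(5) = −5, h(60/11) = −30/121. z₃ = (60/11) − (−30/121)·((60/11) − 5)/((−30/121) − (−5)) = 126/23.

126/23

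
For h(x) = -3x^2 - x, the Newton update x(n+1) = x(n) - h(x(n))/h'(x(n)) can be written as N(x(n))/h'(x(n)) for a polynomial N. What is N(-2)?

-12

h'(x) = -6x - 1.
N(x) = x·h'(x) - h(x) = x·(-6x - 1) - (-3x^2 - x) = -3x^2.
N(-2) = -12.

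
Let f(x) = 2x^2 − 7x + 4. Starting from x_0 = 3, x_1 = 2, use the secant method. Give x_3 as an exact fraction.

20/7

f(3) = 1, f(2) = −2. x_2 = 2 − (−2)·(2 − 3)/((−2) − 1) = 8/3.
f(2) = −2, f(8/3) = −4/9. x_3 = (8/3) − (−4/9)·((8/3) − 2)/((−4/9) − (−2)) = 20/7.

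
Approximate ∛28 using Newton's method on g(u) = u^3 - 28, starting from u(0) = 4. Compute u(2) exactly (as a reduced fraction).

1031/338

g'(u) = 3u^2.
g(4) = 36, g'(4) = 48, so u(1) = 4 - 36/48 = 13/4.
g(13/4) = 405/64, g'(13/4) = 507/16, so u(2) = (13/4) - (405/64)/(507/16) = 1031/338.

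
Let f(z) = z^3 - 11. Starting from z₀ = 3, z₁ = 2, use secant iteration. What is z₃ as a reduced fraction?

f(3) = 16, f(2) = -3. z₂ = 2 - (-3)·(2 - 3)/((-3) - 16) = 41/19.
f(2) = -3, f(41/19) = -6528/6859. z₃ = (41/19) - (-6528/6859)·((41/19) - 2)/((-6528/6859) - (-3)) = 3483/1561.

3483/1561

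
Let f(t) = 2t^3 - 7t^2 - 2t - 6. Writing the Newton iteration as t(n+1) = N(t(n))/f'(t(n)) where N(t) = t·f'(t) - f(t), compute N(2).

10

f'(t) = 6t^2 - 14t - 2.
N(t) = t·f'(t) - f(t) = t·(6t^2 - 14t - 2) - (2t^3 - 7t^2 - 2t - 6) = 4t^3 - 7t^2 + 6.
N(2) = 10.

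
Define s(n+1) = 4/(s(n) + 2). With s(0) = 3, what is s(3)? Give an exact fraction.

s(1) = 4/(3 + 2) = 4/5.
s(2) = 4/(4/5 + 2) = 10/7.
s(3) = 4/(10/7 + 2) = 7/6.

7/6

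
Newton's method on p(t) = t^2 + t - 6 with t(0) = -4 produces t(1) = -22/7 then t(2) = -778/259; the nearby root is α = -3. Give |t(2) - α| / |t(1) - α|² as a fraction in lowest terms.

t(1) - α = -22/7 - (-3) = -22/7 + 3 = -1/7, so |t(1) - α| = 1/7.
t(2) - α = -778/259 - (-3) = -778/259 + 3 = -1/259, so |t(2) - α| = 1/259.
|t(1) - α|² = 1/49.
Ratio = (1/259) / (1/49) = 7/37.

7/37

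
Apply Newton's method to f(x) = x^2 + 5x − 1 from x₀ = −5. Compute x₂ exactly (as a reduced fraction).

f'(x) = 2x + 5.
f(−5) = −1, f'(−5) = −5, so x₁ = (−5) − (−1)/(−5) = −26/5.
f(−26/5) = 1/25, f'(−26/5) = −27/5, so x₂ = (−26/5) − (1/25)/(−27/5) = −701/135.

−701/135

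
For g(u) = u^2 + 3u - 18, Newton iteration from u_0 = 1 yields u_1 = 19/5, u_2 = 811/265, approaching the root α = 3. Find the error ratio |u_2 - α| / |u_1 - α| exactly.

4/53

u_1 - α = 19/5 - 3 = 4/5, so |u_1 - α| = 4/5.
u_2 - α = 811/265 - 3 = 16/265, so |u_2 - α| = 16/265.
Ratio = (16/265) / (4/5) = 4/53.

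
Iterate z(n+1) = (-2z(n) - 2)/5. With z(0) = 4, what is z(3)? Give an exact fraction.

z(1) = (-2·4 - 2)/5 = -2.
z(2) = (-2·(-2) - 2)/5 = 2/5.
z(3) = (-2·(2/5) - 2)/5 = -14/25.

-14/25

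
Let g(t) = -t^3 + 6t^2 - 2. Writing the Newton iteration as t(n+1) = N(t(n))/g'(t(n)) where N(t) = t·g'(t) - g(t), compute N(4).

-30

g'(t) = -3t^2 + 12t.
N(t) = t·g'(t) - g(t) = t·(-3t^2 + 12t) - (-t^3 + 6t^2 - 2) = -2t^3 + 6t^2 + 2.
N(4) = -30.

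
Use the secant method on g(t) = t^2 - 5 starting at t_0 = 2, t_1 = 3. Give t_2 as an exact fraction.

11/5

g(2) = -1, g(3) = 4. t_2 = 3 - 4·(3 - 2)/(4 - (-1)) = 11/5.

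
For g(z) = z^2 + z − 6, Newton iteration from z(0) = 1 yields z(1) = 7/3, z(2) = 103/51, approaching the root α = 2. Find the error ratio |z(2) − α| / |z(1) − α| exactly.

1/17

z(1) − α = 7/3 − 2 = 1/3, so |z(1) − α| = 1/3.
z(2) − α = 103/51 − 2 = 1/51, so |z(2) − α| = 1/51.
Ratio = (1/51) / (1/3) = 1/17.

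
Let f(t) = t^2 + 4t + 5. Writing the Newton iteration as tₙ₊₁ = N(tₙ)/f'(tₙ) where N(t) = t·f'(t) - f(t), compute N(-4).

f'(t) = 2t + 4.
N(t) = t·f'(t) - f(t) = t·(2t + 4) - (t^2 + 4t + 5) = t^2 - 5.
N(-4) = 11.

11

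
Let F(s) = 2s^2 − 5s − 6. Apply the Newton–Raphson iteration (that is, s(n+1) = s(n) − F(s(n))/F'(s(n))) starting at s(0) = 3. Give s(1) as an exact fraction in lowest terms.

24/7

F'(s) = 4s − 5.
F(3) = −3, F'(3) = 7, so s(1) = 3 − (−3)/7 = 24/7.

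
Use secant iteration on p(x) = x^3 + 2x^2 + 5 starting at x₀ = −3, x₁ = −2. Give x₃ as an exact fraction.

p(−3) = −4, p(−2) = 5. x₂ = (−2) − 5·((−2) − (−3))/(5 − (−4)) = −23/9.
p(−2) = 5, p(−23/9) = 1000/729. x₃ = (−23/9) − (1000/729)·((−23/9) − (−2))/((1000/729) − 5) = −1463/529.

−1463/529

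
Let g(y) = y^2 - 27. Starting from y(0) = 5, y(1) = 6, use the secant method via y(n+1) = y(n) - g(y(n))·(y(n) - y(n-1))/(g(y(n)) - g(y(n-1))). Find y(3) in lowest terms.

213/41

g(5) = -2, g(6) = 9. y(2) = 6 - 9·(6 - 5)/(9 - (-2)) = 57/11.
g(6) = 9, g(57/11) = -18/121. y(3) = (57/11) - (-18/121)·((57/11) - 6)/((-18/121) - 9) = 213/41.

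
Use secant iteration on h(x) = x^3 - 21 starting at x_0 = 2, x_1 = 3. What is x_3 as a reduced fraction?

h(2) = -13, h(3) = 6. x_2 = 3 - 6·(3 - 2)/(6 - (-13)) = 51/19.
h(3) = 6, h(51/19) = -11388/6859. x_3 = (51/19) - (-11388/6859)·((51/19) - 3)/((-11388/6859) - 6) = 8035/2919.

8035/2919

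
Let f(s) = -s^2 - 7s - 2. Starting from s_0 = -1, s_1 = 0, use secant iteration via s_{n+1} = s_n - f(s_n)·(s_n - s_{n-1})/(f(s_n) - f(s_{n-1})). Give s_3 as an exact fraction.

-3/10

f(-1) = 4, f(0) = -2. s_2 = 0 - (-2)·(0 - (-1))/((-2) - 4) = -1/3.
f(0) = -2, f(-1/3) = 2/9. s_3 = (-1/3) - (2/9)·((-1/3) - 0)/((2/9) - (-2)) = -3/10.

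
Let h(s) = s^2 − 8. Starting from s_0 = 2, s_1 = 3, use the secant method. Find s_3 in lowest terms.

h(2) = −4, h(3) = 1. s_2 = 3 − 1·(3 − 2)/(1 − (−4)) = 14/5.
h(3) = 1, h(14/5) = −4/25. s_3 = (14/5) − (−4/25)·((14/5) − 3)/((−4/25) − 1) = 82/29.

82/29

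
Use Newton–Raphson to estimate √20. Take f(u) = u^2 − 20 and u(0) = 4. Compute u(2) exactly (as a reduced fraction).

f'(u) = 2u.
f(4) = −4, f'(4) = 8, so u(1) = 4 − (−4)/8 = 9/2.
f(9/2) = 1/4, f'(9/2) = 9, so u(2) = (9/2) − (1/4)/9 = 161/36.

161/36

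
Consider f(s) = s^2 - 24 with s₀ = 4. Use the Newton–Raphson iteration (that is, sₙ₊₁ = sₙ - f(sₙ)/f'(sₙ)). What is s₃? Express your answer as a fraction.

f'(s) = 2s.
f(4) = -8, f'(4) = 8, so s₁ = 4 - (-8)/8 = 5.
f(5) = 1, f'(5) = 10, so s₂ = 5 - 1/10 = 49/10.
f(49/10) = 1/100, f'(49/10) = 49/5, so s₃ = (49/10) - (1/100)/(49/5) = 4801/980.

4801/980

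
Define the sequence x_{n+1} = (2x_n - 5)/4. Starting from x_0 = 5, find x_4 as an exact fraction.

-65/32

x_1 = (2·5 - 5)/4 = 5/4.
x_2 = (2·(5/4) - 5)/4 = -5/8.
x_3 = (2·(-5/8) - 5)/4 = -25/16.
x_4 = (2·(-25/16) - 5)/4 = -65/32.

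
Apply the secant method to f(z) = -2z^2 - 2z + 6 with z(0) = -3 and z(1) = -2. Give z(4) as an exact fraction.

f(-3) = -6, f(-2) = 2. z(2) = (-2) - 2·((-2) - (-3))/(2 - (-6)) = -9/4.
f(-2) = 2, f(-9/4) = 3/8. z(3) = (-9/4) - (3/8)·((-9/4) - (-2))/((3/8) - 2) = -30/13.
f(-9/4) = 3/8, f(-30/13) = -6/169. z(4) = (-30/13) - (-6/169)·((-30/13) - (-9/4))/((-6/169) - (3/8)) = -426/185.

-426/185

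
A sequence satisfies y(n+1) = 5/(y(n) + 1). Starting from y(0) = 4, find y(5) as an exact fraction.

y(1) = 5/(4 + 1) = 1.
y(2) = 5/(1 + 1) = 5/2.
y(3) = 5/(5/2 + 1) = 10/7.
y(4) = 5/(10/7 + 1) = 35/17.
y(5) = 5/(35/17 + 1) = 85/52.

85/52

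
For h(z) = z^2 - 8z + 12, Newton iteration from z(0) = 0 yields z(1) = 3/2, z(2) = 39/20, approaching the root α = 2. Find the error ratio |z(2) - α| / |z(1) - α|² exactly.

z(1) - α = 3/2 - 2 = -1/2, so |z(1) - α| = 1/2.
z(2) - α = 39/20 - 2 = -1/20, so |z(2) - α| = 1/20.
|z(1) - α|² = 1/4.
Ratio = (1/20) / (1/4) = 1/5.

1/5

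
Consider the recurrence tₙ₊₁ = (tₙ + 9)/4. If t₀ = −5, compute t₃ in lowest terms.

t₁ = ((−5) + 9)/4 = 1.
t₂ = (1 + 9)/4 = 5/2.
t₃ = ((5/2) + 9)/4 = 23/8.

23/8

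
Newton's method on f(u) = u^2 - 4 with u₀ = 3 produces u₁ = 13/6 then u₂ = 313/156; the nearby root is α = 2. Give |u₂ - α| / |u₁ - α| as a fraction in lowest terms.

1/26

u₁ - α = 13/6 - 2 = 1/6, so |u₁ - α| = 1/6.
u₂ - α = 313/156 - 2 = 1/156, so |u₂ - α| = 1/156.
Ratio = (1/156) / (1/6) = 1/26.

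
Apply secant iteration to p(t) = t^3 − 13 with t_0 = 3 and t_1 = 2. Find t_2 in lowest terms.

p(3) = 14, p(2) = −5. t_2 = 2 − (−5)·(2 − 3)/((−5) − 14) = 43/19.

43/19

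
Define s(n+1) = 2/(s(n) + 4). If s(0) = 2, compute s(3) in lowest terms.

13/29

s(1) = 2/(2 + 4) = 1/3.
s(2) = 2/(1/3 + 4) = 6/13.
s(3) = 2/(6/13 + 4) = 13/29.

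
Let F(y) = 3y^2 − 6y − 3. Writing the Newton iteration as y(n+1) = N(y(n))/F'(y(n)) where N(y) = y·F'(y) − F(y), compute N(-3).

30

F'(y) = 6y − 6.
N(y) = y·F'(y) − F(y) = y·(6y − 6) − (3y^2 − 6y − 3) = 3y^2 + 3.
N(-3) = 30.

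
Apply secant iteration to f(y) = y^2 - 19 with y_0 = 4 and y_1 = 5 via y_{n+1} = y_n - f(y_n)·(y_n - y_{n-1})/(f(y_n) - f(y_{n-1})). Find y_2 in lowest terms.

13/3

f(4) = -3, f(5) = 6. y_2 = 5 - 6·(5 - 4)/(6 - (-3)) = 13/3.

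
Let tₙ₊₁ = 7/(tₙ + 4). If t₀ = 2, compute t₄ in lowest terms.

t₁ = 7/(2 + 4) = 7/6.
t₂ = 7/(7/6 + 4) = 42/31.
t₃ = 7/(42/31 + 4) = 217/166.
t₄ = 7/(217/166 + 4) = 1162/881.

1162/881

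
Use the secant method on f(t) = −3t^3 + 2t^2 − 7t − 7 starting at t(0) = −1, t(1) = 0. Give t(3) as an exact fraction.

f(−1) = 5, f(0) = −7. t(2) = 0 − (−7)·(0 − (−1))/((−7) − 5) = −7/12.
f(0) = −7, f(−7/12) = −105/64. t(3) = (−7/12) − (−105/64)·((−7/12) − 0)/((−105/64) − (−7)) = −16/21.

−16/21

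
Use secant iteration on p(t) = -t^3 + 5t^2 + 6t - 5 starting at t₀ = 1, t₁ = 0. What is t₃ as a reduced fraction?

p(1) = 5, p(0) = -5. t₂ = 0 - (-5)·(0 - 1)/((-5) - 5) = 1/2.
p(0) = -5, p(1/2) = -7/8. t₃ = (1/2) - (-7/8)·((1/2) - 0)/((-7/8) - (-5)) = 20/33.

20/33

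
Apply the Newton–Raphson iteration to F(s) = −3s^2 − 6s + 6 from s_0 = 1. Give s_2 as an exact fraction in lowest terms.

F'(s) = −6s − 6.
F(1) = −3, F'(1) = −12, so s_1 = 1 − (−3)/(−12) = 3/4.
F(3/4) = −3/16, F'(3/4) = −21/2, so s_2 = (3/4) − (−3/16)/(−21/2) = 41/56.

41/56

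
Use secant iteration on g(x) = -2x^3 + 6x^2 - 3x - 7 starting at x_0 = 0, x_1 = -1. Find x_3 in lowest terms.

-1561/2045

g(0) = -7, g(-1) = 4. x_2 = (-1) - 4·((-1) - 0)/(4 - (-7)) = -7/11.
g(-1) = 4, g(-7/11) = -2856/1331. x_3 = (-7/11) - (-2856/1331)·((-7/11) - (-1))/((-2856/1331) - 4) = -1561/2045.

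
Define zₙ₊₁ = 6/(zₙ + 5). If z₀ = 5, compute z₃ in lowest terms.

z₁ = 6/(5 + 5) = 3/5.
z₂ = 6/(3/5 + 5) = 15/14.
z₃ = 6/(15/14 + 5) = 84/85.

84/85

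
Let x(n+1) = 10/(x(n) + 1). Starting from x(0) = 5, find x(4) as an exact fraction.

x(1) = 10/(5 + 1) = 5/3.
x(2) = 10/(5/3 + 1) = 15/4.
x(3) = 10/(15/4 + 1) = 40/19.
x(4) = 10/(40/19 + 1) = 190/59.

190/59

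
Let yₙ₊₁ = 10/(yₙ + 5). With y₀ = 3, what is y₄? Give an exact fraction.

66/43

y₁ = 10/(3 + 5) = 5/4.
y₂ = 10/(5/4 + 5) = 8/5.
y₃ = 10/(8/5 + 5) = 50/33.
y₄ = 10/(50/33 + 5) = 66/43.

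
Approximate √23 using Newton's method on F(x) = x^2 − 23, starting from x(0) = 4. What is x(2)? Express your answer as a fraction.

2993/624

F'(x) = 2x.
F(4) = −7, F'(4) = 8, so x(1) = 4 − (−7)/8 = 39/8.
F(39/8) = 49/64, F'(39/8) = 39/4, so x(2) = (39/8) − (49/64)/(39/4) = 2993/624.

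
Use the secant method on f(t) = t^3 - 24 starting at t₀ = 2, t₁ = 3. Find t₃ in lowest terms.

f(2) = -16, f(3) = 3. t₂ = 3 - 3·(3 - 2)/(3 - (-16)) = 54/19.
f(3) = 3, f(54/19) = -7152/6859. t₃ = (54/19) - (-7152/6859)·((54/19) - 3)/((-7152/6859) - 3) = 8882/3081.

8882/3081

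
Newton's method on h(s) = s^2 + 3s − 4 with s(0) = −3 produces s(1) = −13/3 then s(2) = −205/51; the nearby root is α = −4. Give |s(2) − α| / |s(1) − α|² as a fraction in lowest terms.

s(1) − α = −13/3 − (−4) = −13/3 + 4 = −1/3, so |s(1) − α| = 1/3.
s(2) − α = −205/51 − (−4) = −205/51 + 4 = −1/51, so |s(2) − α| = 1/51.
|s(1) − α|² = 1/9.
Ratio = (1/51) / (1/9) = 3/17.

3/17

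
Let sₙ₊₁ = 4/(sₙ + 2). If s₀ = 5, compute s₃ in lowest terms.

s₁ = 4/(5 + 2) = 4/7.
s₂ = 4/(4/7 + 2) = 14/9.
s₃ = 4/(14/9 + 2) = 9/8.

9/8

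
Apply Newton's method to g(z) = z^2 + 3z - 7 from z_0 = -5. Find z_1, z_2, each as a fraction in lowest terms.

z_1 = -32/7, z_2 = -1367/301

g'(z) = 2z + 3.
g(-5) = 3, g'(-5) = -7, so z_1 = (-5) - 3/(-7) = -32/7.
g(-32/7) = 9/49, g'(-32/7) = -43/7, so z_2 = (-32/7) - (9/49)/(-43/7) = -1367/301.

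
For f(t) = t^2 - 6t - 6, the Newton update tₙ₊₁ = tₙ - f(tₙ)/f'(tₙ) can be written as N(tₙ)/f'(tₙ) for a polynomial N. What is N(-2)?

f'(t) = 2t - 6.
N(t) = t·f'(t) - f(t) = t·(2t - 6) - (t^2 - 6t - 6) = t^2 + 6.
N(-2) = 10.

10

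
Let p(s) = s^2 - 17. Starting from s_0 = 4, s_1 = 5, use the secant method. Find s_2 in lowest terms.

37/9

p(4) = -1, p(5) = 8. s_2 = 5 - 8·(5 - 4)/(8 - (-1)) = 37/9.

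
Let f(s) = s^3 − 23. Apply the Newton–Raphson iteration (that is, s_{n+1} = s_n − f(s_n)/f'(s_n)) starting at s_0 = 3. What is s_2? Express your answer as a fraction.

1365775/480249

f'(s) = 3s^2.
f(3) = 4, f'(3) = 27, so s_1 = 3 − 4/27 = 77/27.
f(77/27) = 3824/19683, f'(77/27) = 5929/243, so s_2 = (77/27) − (3824/19683)/(5929/243) = 1365775/480249.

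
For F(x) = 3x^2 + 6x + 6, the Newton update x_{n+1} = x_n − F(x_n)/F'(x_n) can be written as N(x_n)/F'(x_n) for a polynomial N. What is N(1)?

F'(x) = 6x + 6.
N(x) = x·F'(x) − F(x) = x·(6x + 6) − (3x^2 + 6x + 6) = 3x^2 − 6.
N(1) = −3.

−3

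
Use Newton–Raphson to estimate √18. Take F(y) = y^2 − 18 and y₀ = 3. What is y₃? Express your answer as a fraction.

577/136

F'(y) = 2y.
F(3) = −9, F'(3) = 6, so y₁ = 3 − (−9)/6 = 9/2.
F(9/2) = 9/4, F'(9/2) = 9, so y₂ = (9/2) − (9/4)/9 = 17/4.
F(17/4) = 1/16, F'(17/4) = 17/2, so y₃ = (17/4) − (1/16)/(17/2) = 577/136.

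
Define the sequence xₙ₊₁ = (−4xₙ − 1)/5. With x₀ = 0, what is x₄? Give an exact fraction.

x₁ = (−4·0 − 1)/5 = −1/5.
x₂ = (−4·(−1/5) − 1)/5 = −1/25.
x₃ = (−4·(−1/25) − 1)/5 = −21/125.
x₄ = (−4·(−21/125) − 1)/5 = −41/625.

−41/625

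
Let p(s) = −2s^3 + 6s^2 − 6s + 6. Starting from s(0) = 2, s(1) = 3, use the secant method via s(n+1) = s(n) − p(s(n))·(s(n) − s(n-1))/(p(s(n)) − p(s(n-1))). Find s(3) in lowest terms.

p(2) = 2, p(3) = −12. s(2) = 3 − (−12)·(3 − 2)/((−12) − 2) = 15/7.
p(3) = −12, p(15/7) = 348/343. s(3) = (15/7) − (348/343)·((15/7) − 3)/((348/343) − (−12)) = 137/62.

137/62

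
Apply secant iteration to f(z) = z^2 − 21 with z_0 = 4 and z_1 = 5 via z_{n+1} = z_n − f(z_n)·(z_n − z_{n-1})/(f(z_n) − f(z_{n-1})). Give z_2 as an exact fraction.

41/9

f(4) = −5, f(5) = 4. z_2 = 5 − 4·(5 − 4)/(4 − (−5)) = 41/9.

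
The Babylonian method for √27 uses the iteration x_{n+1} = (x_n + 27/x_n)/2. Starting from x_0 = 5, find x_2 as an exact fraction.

x_1 = (5 + 27/5)/2 = 26/5.
x_2 = (26/5 + 27/(26/5))/2 = 1351/260.

1351/260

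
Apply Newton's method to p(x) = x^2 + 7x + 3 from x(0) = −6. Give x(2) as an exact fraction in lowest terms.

p'(x) = 2x + 7.
p(−6) = −3, p'(−6) = −5, so x(1) = (−6) − (−3)/(−5) = −33/5.
p(−33/5) = 9/25, p'(−33/5) = −31/5, so x(2) = (−33/5) − (9/25)/(−31/5) = −1014/155.

−1014/155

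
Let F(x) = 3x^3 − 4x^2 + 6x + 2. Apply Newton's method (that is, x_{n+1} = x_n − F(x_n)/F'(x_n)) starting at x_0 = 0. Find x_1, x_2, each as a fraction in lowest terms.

F'(x) = 9x^2 − 8x + 6.
F(0) = 2, F'(0) = 6, so x_1 = 0 − 2/6 = −1/3.
F(−1/3) = −5/9, F'(−1/3) = 29/3, so x_2 = (−1/3) − (−5/9)/(29/3) = −8/29.

x_1 = −1/3, x_2 = −8/29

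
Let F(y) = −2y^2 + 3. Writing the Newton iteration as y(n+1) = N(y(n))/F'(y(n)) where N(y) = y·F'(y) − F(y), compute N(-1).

F'(y) = −4y.
N(y) = y·F'(y) − F(y) = y·(−4y) − (−2y^2 + 3) = −2y^2 − 3.
N(-1) = −5.

−5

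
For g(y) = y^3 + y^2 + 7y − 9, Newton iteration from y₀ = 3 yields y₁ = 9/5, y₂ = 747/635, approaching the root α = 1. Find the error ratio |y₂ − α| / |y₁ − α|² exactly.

35/127

y₁ − α = 9/5 − 1 = 4/5, so |y₁ − α| = 4/5.
y₂ − α = 747/635 − 1 = 112/635, so |y₂ − α| = 112/635.
|y₁ − α|² = 16/25.
Ratio = (112/635) / (16/25) = 35/127.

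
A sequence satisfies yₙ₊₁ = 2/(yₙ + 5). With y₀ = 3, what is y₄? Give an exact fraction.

226/607

y₁ = 2/(3 + 5) = 1/4.
y₂ = 2/(1/4 + 5) = 8/21.
y₃ = 2/(8/21 + 5) = 42/113.
y₄ = 2/(42/113 + 5) = 226/607.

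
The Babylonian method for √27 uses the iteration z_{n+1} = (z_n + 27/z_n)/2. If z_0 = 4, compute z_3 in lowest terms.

25575217/4921952

z_1 = (4 + 27/4)/2 = 43/8.
z_2 = (43/8 + 27/(43/8))/2 = 3577/688.
z_3 = (3577/688 + 27/(3577/688))/2 = 25575217/4921952.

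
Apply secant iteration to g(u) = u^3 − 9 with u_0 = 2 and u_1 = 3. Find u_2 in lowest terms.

g(2) = −1, g(3) = 18. u_2 = 3 − 18·(3 − 2)/(18 − (−1)) = 39/19.

39/19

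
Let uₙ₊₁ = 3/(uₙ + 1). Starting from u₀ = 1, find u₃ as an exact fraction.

15/11

u₁ = 3/(1 + 1) = 3/2.
u₂ = 3/(3/2 + 1) = 6/5.
u₃ = 3/(6/5 + 1) = 15/11.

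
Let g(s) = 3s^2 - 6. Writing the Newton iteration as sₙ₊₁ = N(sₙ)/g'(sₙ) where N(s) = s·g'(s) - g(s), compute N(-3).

g'(s) = 6s.
N(s) = s·g'(s) - g(s) = s·(6s) - (3s^2 - 6) = 3s^2 + 6.
N(-3) = 33.

33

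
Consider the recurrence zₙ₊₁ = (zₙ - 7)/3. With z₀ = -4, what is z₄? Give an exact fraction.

z₁ = ((-4) - 7)/3 = -11/3.
z₂ = ((-11/3) - 7)/3 = -32/9.
z₃ = ((-32/9) - 7)/3 = -95/27.
z₄ = ((-95/27) - 7)/3 = -284/81.

-284/81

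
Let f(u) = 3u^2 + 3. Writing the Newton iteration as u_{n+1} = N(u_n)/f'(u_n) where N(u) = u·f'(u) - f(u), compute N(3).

24

f'(u) = 6u.
N(u) = u·f'(u) - f(u) = u·(6u) - (3u^2 + 3) = 3u^2 - 3.
N(3) = 24.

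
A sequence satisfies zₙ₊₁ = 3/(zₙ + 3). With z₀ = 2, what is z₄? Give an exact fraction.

z₁ = 3/(2 + 3) = 3/5.
z₂ = 3/(3/5 + 3) = 5/6.
z₃ = 3/(5/6 + 3) = 18/23.
z₄ = 3/(18/23 + 3) = 23/29.

23/29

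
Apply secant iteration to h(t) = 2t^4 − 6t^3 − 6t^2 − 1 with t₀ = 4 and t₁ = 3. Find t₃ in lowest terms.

71476387/17994949

h(4) = 31, h(3) = −55. t₂ = 3 − (−55)·(3 − 4)/((−55) − 31) = 313/86.
h(3) = −55, h(313/86) = −514550245/27350408. t₃ = (313/86) − (−514550245/27350408)·((313/86) − 3)/((−514550245/27350408) − (−55)) = 71476387/17994949.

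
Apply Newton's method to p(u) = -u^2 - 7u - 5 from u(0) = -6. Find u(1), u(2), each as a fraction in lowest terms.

p'(u) = -2u - 7.
p(-6) = 1, p'(-6) = 5, so u(1) = (-6) - 1/5 = -31/5.
p(-31/5) = -1/25, p'(-31/5) = 27/5, so u(2) = (-31/5) - (-1/25)/(27/5) = -836/135.

u(1) = -31/5, u(2) = -836/135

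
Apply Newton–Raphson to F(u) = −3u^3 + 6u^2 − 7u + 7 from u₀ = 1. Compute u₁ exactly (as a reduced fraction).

F'(u) = −9u^2 + 12u − 7.
F(1) = 3, F'(1) = −4, so u₁ = 1 − 3/(−4) = 7/4.

7/4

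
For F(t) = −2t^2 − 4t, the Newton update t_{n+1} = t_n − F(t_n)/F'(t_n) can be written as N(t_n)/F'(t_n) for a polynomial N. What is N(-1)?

−2

F'(t) = −4t − 4.
N(t) = t·F'(t) − F(t) = t·(−4t − 4) − (−2t^2 − 4t) = −2t^2.
N(-1) = −2.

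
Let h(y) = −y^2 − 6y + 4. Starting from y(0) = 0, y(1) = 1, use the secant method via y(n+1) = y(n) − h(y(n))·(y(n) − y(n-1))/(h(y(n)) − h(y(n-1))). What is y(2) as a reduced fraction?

h(0) = 4, h(1) = −3. y(2) = 1 − (−3)·(1 − 0)/((−3) − 4) = 4/7.

4/7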